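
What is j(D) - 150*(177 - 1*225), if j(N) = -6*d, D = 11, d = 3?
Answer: 7182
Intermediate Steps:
j(N) = -18 (j(N) = -6*3 = -18)
j(D) - 150*(177 - 1*225) = -18 - 150*(177 - 1*225) = -18 - 150*(177 - 225) = -18 - 150*(-48) = -18 + 7200 = 7182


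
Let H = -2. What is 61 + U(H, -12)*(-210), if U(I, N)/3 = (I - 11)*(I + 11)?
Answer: 73771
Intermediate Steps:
U(I, N) = 3*(-11 + I)*(11 + I) (U(I, N) = 3*((I - 11)*(I + 11)) = 3*((-11 + I)*(11 + I)) = 3*(-11 + I)*(11 + I))
61 + U(H, -12)*(-210) = 61 + (-363 + 3*(-2)²)*(-210) = 61 + (-363 + 3*4)*(-210) = 61 + (-363 + 12)*(-210) = 61 - 351*(-210) = 61 + 73710 = 73771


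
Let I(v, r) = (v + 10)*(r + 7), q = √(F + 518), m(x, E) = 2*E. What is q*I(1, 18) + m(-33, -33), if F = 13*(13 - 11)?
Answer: -66 + 1100*√34 ≈ 6348.0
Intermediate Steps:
F = 26 (F = 13*2 = 26)
q = 4*√34 (q = √(26 + 518) = √544 = 4*√34 ≈ 23.324)
I(v, r) = (7 + r)*(10 + v) (I(v, r) = (10 + v)*(7 + r) = (7 + r)*(10 + v))
q*I(1, 18) + m(-33, -33) = (4*√34)*(70 + 7*1 + 10*18 + 18*1) + 2*(-33) = (4*√34)*(70 + 7 + 180 + 18) - 66 = (4*√34)*275 - 66 = 1100*√34 - 66 = -66 + 1100*√34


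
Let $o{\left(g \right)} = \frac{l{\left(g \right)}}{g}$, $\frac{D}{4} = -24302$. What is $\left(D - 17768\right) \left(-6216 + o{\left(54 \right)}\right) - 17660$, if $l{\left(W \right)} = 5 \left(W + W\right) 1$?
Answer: $713523396$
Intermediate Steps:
$l{\left(W \right)} = 10 W$ ($l{\left(W \right)} = 5 \cdot 2 W 1 = 10 W 1 = 10 W$)
$D = -97208$ ($D = 4 \left(-24302\right) = -97208$)
$o{\left(g \right)} = 10$ ($o{\left(g \right)} = \frac{10 g}{g} = 10$)
$\left(D - 17768\right) \left(-6216 + o{\left(54 \right)}\right) - 17660 = \left(-97208 - 17768\right) \left(-6216 + 10\right) - 17660 = \left(-114976\right) \left(-6206\right) - 17660 = 713541056 - 17660 = 713523396$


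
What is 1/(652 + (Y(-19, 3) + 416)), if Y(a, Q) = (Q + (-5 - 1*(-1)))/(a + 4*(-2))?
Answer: 27/28837 ≈ 0.00093630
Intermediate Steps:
Y(a, Q) = (-4 + Q)/(-8 + a) (Y(a, Q) = (Q + (-5 + 1))/(a - 8) = (Q - 4)/(-8 + a) = (-4 + Q)/(-8 + a))
1/(652 + (Y(-19, 3) + 416)) = 1/(652 + ((-4 + 3)/(-8 - 19) + 416)) = 1/(652 + (-1/(-27) + 416)) = 1/(652 + (-1/27*(-1) + 416)) = 1/(652 + (1/27 + 416)) = 1/(652 + 11233/27) = 1/(28837/27) = 27/28837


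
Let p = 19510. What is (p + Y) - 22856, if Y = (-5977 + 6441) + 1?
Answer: -2881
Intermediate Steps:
Y = 465 (Y = 464 + 1 = 465)
(p + Y) - 22856 = (19510 + 465) - 22856 = 19975 - 22856 = -2881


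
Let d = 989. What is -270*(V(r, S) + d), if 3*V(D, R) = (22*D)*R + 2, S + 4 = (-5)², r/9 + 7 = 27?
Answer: -7751610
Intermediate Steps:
r = 180 (r = -63 + 9*27 = -63 + 243 = 180)
S = 21 (S = -4 + (-5)² = -4 + 25 = 21)
V(D, R) = ⅔ + 22*D*R/3 (V(D, R) = ((22*D)*R + 2)/3 = (22*D*R + 2)/3 = (2 + 22*D*R)/3 = ⅔ + 22*D*R/3)
-270*(V(r, S) + d) = -270*((⅔ + (22/3)*180*21) + 989) = -270*((⅔ + 27720) + 989) = -270*(83162/3 + 989) = -270*86129/3 = -7751610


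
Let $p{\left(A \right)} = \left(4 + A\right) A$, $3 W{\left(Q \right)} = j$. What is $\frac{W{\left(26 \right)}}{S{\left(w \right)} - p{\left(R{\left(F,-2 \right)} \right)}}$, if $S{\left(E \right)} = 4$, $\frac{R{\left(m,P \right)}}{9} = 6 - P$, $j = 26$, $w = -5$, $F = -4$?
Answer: $- \frac{13}{8202} \approx -0.001585$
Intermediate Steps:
$R{\left(m,P \right)} = 54 - 9 P$ ($R{\left(m,P \right)} = 9 \left(6 - P\right) = 54 - 9 P$)
$W{\left(Q \right)} = \frac{26}{3}$ ($W{\left(Q \right)} = \frac{1}{3} \cdot 26 = \frac{26}{3}$)
$p{\left(A \right)} = A \left(4 + A\right)$
$\frac{W{\left(26 \right)}}{S{\left(w \right)} - p{\left(R{\left(F,-2 \right)} \right)}} = \frac{26}{3 \left(4 - \left(54 - -18\right) \left(4 + \left(54 - -18\right)\right)\right)} = \frac{26}{3 \left(4 - \left(54 + 18\right) \left(4 + \left(54 + 18\right)\right)\right)} = \frac{26}{3 \left(4 - 72 \left(4 + 72\right)\right)} = \frac{26}{3 \left(4 - 72 \cdot 76\right)} = \frac{26}{3 \left(4 - 5472\right)} = \frac{26}{3 \left(-5468\right)} = \frac{26}{3} \left(- \frac{1}{5468}\right) = - \frac{13}{8202}$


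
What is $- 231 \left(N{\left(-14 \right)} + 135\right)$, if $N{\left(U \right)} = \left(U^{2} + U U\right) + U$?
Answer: $-118503$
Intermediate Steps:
$N{\left(U \right)} = U + 2 U^{2}$ ($N{\left(U \right)} = \left(U^{2} + U^{2}\right) + U = 2 U^{2} + U = U + 2 U^{2}$)
$- 231 \left(N{\left(-14 \right)} + 135\right) = - 231 \left(- 14 \left(1 + 2 \left(-14\right)\right) + 135\right) = - 231 \left(- 14 \left(1 - 28\right) + 135\right) = - 231 \left(\left(-14\right) \left(-27\right) + 135\right) = - 231 \left(378 + 135\right) = \left(-231\right) 513 = -118503$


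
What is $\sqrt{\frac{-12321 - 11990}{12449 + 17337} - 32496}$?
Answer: $\frac{i \sqrt{28831363674262}}{29786} \approx 180.27 i$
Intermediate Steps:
$\sqrt{\frac{-12321 - 11990}{12449 + 17337} - 32496} = \sqrt{- \frac{24311}{29786} - 32496} = \sqrt{- \frac{967950167}{29786}} = \frac{i \sqrt{28831363674262}}{29786}$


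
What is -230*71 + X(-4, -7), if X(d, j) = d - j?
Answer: -16327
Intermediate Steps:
-230*71 + X(-4, -7) = -230*71 + (-4 - 1*(-7)) = -16330 + (-4 + 7) = -16330 + 3 = -16327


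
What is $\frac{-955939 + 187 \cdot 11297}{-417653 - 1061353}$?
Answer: $- \frac{578300}{739503} \approx -0.78201$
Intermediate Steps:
$\frac{-955939 + 187 \cdot 11297}{-417653 - 1061353} = \frac{-955939 + 2112539}{-1479006} = 1156600 \left(- \frac{1}{1479006}\right) = - \frac{578300}{739503}$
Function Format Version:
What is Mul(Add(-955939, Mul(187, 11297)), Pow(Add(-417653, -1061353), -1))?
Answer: Rational(-578300, 739503) ≈ -0.78201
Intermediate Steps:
Mul(Add(-955939, Mul(187, 11297)), Pow(Add(-417653, -1061353), -1)) = Mul(Add(-955939, 2112539), Pow(-1479006, -1)) = Mul(1156600, Rational(-1, 1479006)) = Rational(-578300, 739503)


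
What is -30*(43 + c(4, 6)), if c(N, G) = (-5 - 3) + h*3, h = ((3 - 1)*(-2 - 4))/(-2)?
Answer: -1590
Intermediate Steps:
h = 6 (h = (2*(-6))*(-1/2) = -12*(-1/2) = 6)
c(N, G) = 10 (c(N, G) = (-5 - 3) + 6*3 = -8 + 18 = 10)
-30*(43 + c(4, 6)) = -30*(43 + 10) = -30*53 = -1590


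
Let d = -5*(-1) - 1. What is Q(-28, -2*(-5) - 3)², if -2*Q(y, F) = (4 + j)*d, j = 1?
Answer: 100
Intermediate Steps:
d = 4 (d = 5 - 1 = 4)
Q(y, F) = -10 (Q(y, F) = -(4 + 1)*4/2 = -5*4/2 = -½*20 = -10)
Q(-28, -2*(-5) - 3)² = (-10)² = 100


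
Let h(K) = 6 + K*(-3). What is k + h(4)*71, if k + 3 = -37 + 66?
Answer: -400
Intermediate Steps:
k = 26 (k = -3 + (-37 + 66) = -3 + 29 = 26)
h(K) = 6 - 3*K
k + h(4)*71 = 26 + (6 - 3*4)*71 = 26 + (6 - 12)*71 = 26 - 6*71 = 26 - 426 = -400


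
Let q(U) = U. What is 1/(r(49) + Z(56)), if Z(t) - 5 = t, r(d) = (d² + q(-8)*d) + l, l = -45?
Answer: 1/2025 ≈ 0.00049383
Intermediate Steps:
r(d) = -45 + d² - 8*d (r(d) = (d² - 8*d) - 45 = -45 + d² - 8*d)
Z(t) = 5 + t
1/(r(49) + Z(56)) = 1/((-45 + 49² - 8*49) + (5 + 56)) = 1/((-45 + 2401 - 392) + 61) = 1/(1964 + 61) = 1/2025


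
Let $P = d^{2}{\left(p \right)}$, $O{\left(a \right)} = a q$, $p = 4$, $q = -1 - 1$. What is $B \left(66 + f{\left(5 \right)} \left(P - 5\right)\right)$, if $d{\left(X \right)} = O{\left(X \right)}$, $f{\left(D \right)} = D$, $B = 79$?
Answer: $28519$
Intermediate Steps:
$q = -2$
$O{\left(a \right)} = - 2 a$ ($O{\left(a \right)} = a \left(-2\right) = - 2 a$)
$d{\left(X \right)} = - 2 X$
$P = 64$ ($P = \left(\left(-2\right) 4\right)^{2} = \left(-8\right)^{2} = 64$)
$B \left(66 + f{\left(5 \right)} \left(P - 5\right)\right) = 79 \left(66 + 5 \left(64 - 5\right)\right) = 79 \left(66 + 5 \cdot 59\right) = 79 \left(66 + 295\right) = 79 \cdot 361 = 28519$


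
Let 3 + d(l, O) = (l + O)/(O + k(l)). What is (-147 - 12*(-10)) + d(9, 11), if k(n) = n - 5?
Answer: -86/3 ≈ -28.667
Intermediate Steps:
k(n) = -5 + n
d(l, O) = -3 + (O + l)/(-5 + O + l) (d(l, O) = -3 + (l + O)/(O + (-5 + l)) = -3 + (O + l)/(-5 + O + l))
(-147 - 12*(-10)) + d(9, 11) = (-147 - 12*(-10)) + (15 - 2*11 - 2*9)/(-5 + 11 + 9) = (-147 + 120) + (15 - 22 - 18)/15 = -27 + (1/15)*(-25) = -27 - 5/3 = -86/3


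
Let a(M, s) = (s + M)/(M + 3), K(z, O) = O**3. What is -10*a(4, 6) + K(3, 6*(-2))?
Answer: -12196/7 ≈ -1742.3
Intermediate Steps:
a(M, s) = (M + s)/(3 + M)
-10*a(4, 6) + K(3, 6*(-2)) = -10*(4 + 6)/(3 + 4) + (6*(-2))**3 = -10*10/7 + (-12)**3 = -10*10/7 - 1728 = -100/7 - 1728 = -12196/7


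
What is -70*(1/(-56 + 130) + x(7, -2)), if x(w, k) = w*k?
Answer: 36225/37 ≈ 979.05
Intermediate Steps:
x(w, k) = k*w
-70*(1/(-56 + 130) + x(7, -2)) = -70*(1/(-56 + 130) - 2*7) = -70*(1/74 - 14) = -70*(-1035/74) = 36225/37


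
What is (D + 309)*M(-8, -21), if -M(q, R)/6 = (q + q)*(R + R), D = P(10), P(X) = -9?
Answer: -1209600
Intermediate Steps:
D = -9
M(q, R) = -24*R*q (M(q, R) = -6*(q + q)*(R + R) = -6*2*q*2*R = -24*R*q)
(D + 309)*M(-8, -21) = (-9 + 309)*(-24*(-21)*(-8)) = 300*(-4032) = -1209600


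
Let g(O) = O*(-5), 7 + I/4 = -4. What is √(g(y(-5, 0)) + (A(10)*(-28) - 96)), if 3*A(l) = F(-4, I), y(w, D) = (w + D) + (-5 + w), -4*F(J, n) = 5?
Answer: 2*I*√21/3 ≈ 3.055*I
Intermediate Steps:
I = -44 (I = -28 + 4*(-4) = -28 - 16 = -44)
F(J, n) = -5/4 (F(J, n) = -¼*5 = -5/4)
y(w, D) = -5 + D + 2*w (y(w, D) = (D + w) + (-5 + w) = -5 + D + 2*w)
g(O) = -5*O
A(l) = -5/12 (A(l) = (⅓)*(-5/4) = -5/12)
√(g(y(-5, 0)) + (A(10)*(-28) - 96)) = √(-5*(-5 + 0 + 2*(-5)) + (-5/12*(-28) - 96)) = √(-5*(-5 + 0 - 10) + (35/3 - 96)) = √(-5*(-15) - 253/3) = √(75 - 253/3) = √(-28/3) = 2*I*√21/3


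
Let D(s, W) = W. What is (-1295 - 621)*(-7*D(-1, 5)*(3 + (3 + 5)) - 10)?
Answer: 756820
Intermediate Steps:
(-1295 - 621)*(-7*D(-1, 5)*(3 + (3 + 5)) - 10) = (-1295 - 621)*(-35*(3 + (3 + 5)) - 10) = -1916*(-35*(3 + 8) - 10) = -1916*(-35*11 - 10) = -1916*(-7*55 - 10) = -1916*(-385 - 10) = -1916*(-395) = 756820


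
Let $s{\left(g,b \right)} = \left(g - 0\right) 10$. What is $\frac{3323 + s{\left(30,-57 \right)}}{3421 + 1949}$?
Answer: $\frac{3623}{5370} \approx 0.67467$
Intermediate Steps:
$s{\left(g,b \right)} = 10 g$ ($s{\left(g,b \right)} = \left(g + 0\right) 10 = g 10 = 10 g$)
$\frac{3323 + s{\left(30,-57 \right)}}{3421 + 1949} = \frac{3323 + 10 \cdot 30}{3421 + 1949} = \frac{3323 + 300}{5370} = 3623 \cdot \frac{1}{5370} = \frac{3623}{5370}$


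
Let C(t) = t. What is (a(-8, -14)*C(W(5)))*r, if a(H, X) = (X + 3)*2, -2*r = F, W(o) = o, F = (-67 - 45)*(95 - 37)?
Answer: -357280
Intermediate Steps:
F = -6496 (F = -112*58 = -6496)
r = 3248 (r = -½*(-6496) = 3248)
a(H, X) = 6 + 2*X (a(H, X) = (3 + X)*2 = 6 + 2*X)
(a(-8, -14)*C(W(5)))*r = ((6 + 2*(-14))*5)*3248 = ((6 - 28)*5)*3248 = -22*5*3248 = -110*3248 = -357280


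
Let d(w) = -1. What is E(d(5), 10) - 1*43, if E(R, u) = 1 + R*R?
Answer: -41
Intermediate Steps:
E(R, u) = 1 + R²
E(d(5), 10) - 1*43 = (1 + (-1)²) - 1*43 = (1 + 1) - 43 = 2 - 43 = -41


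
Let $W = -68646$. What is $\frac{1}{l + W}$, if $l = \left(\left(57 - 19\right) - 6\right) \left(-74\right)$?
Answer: $- \frac{1}{71014} \approx -1.4082 \cdot 10^{-5}$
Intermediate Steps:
$l = -2368$ ($l = \left(38 - 6\right) \left(-74\right) = 32 \left(-74\right) = -2368$)
$\frac{1}{l + W} = \frac{1}{-2368 - 68646} = \frac{1}{-71014} = - \frac{1}{71014}$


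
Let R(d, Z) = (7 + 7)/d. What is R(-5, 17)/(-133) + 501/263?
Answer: 48121/24985 ≈ 1.9260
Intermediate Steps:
R(d, Z) = 14/d
R(-5, 17)/(-133) + 501/263 = (14/(-5))/(-133) + 501/263 = (14*(-1/5))*(-1/133) + 501*(1/263) = -14/5*(-1/133) + 501/263 = 2/95 + 501/263 = 48121/24985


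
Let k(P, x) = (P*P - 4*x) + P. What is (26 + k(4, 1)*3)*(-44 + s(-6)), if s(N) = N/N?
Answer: -3182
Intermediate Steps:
s(N) = 1
k(P, x) = P + P² - 4*x (k(P, x) = (P² - 4*x) + P = P + P² - 4*x)
(26 + k(4, 1)*3)*(-44 + s(-6)) = (26 + (4 + 4² - 4*1)*3)*(-44 + 1) = (26 + (4 + 16 - 4)*3)*(-43) = (26 + 16*3)*(-43) = (26 + 48)*(-43) = 74*(-43) = -3182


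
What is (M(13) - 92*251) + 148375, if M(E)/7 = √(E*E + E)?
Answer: 125283 + 7*√182 ≈ 1.2538e+5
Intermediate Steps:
M(E) = 7*√(E + E²) (M(E) = 7*√(E*E + E) = 7*√(E² + E) = 7*√(E + E²))
(M(13) - 92*251) + 148375 = (7*√(13*(1 + 13)) - 92*251) + 148375 = (7*√(13*14) - 23092) + 148375 = (7*√182 - 23092) + 148375 = (-23092 + 7*√182) + 148375 = 125283 + 7*√182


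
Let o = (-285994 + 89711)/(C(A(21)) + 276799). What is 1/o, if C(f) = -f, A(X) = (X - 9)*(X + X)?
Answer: -276295/196283 ≈ -1.4076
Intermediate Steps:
A(X) = 2*X*(-9 + X) (A(X) = (-9 + X)*(2*X) = 2*X*(-9 + X))
o = -196283/276295 (o = (-285994 + 89711)/(-2*21*(-9 + 21) + 276799) = -196283/(-2*21*12 + 276799) = -196283/(-1*504 + 276799) = -196283/(-504 + 276799) = -196283/276295 ≈ -0.71041)
1/o = 1/(-196283/276295) = -276295/196283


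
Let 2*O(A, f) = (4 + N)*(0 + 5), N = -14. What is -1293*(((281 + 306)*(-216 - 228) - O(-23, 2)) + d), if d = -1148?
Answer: 338444043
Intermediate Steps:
O(A, f) = -25 (O(A, f) = ((4 - 14)*(0 + 5))/2 = (-10*5)/2 = (1/2)*(-50) = -25)
-1293*(((281 + 306)*(-216 - 228) - O(-23, 2)) + d) = -1293*(((281 + 306)*(-216 - 228) - 1*(-25)) - 1148) = -1293*((587*(-444) + 25) - 1148) = -1293*((-260628 + 25) - 1148) = -1293*(-260603 - 1148) = -1293*(-261751) = 338444043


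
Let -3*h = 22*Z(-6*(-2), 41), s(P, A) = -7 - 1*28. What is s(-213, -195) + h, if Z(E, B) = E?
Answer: -123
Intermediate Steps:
s(P, A) = -35 (s(P, A) = -7 - 28 = -35)
h = -88 (h = -22*(-6*(-2))/3 = -22*12/3 = -1/3*264 = -88)
s(-213, -195) + h = -35 - 88 = -123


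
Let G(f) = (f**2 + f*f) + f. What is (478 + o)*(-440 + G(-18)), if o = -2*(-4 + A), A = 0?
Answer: 92340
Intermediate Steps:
G(f) = f + 2*f**2 (G(f) = (f**2 + f**2) + f = 2*f**2 + f = f + 2*f**2)
o = 8 (o = -2*(-4 + 0) = -2*(-4) = 8)
(478 + o)*(-440 + G(-18)) = (478 + 8)*(-440 - 18*(1 + 2*(-18))) = 486*(-440 - 18*(1 - 36)) = 486*(-440 - 18*(-35)) = 486*(-440 + 630) = 486*190 = 92340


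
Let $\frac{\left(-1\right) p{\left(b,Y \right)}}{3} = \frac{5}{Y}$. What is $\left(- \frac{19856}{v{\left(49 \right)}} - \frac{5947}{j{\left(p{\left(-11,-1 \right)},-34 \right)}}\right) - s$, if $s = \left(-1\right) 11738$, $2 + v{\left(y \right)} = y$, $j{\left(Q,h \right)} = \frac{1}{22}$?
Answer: $- \frac{5617368}{47} \approx -1.1952 \cdot 10^{5}$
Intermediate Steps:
$p{\left(b,Y \right)} = - \frac{15}{Y}$ ($p{\left(b,Y \right)} = - 3 \frac{5}{Y} = - \frac{15}{Y}$)
$j{\left(Q,h \right)} = \frac{1}{22}$
$v{\left(y \right)} = -2 + y$
$s = -11738$
$\left(- \frac{19856}{v{\left(49 \right)}} - \frac{5947}{j{\left(p{\left(-11,-1 \right)},-34 \right)}}\right) - s = \left(- \frac{19856}{-2 + 49} - 5947 \frac{1}{\frac{1}{22}}\right) - -11738 = \left(- \frac{19856}{47} - 130834\right) + 11738 = - \frac{6169054}{47} + 11738 = - \frac{5617368}{47}$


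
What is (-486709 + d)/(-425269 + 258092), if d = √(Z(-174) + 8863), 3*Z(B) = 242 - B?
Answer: 486709/167177 - √81015/501531 ≈ 2.9108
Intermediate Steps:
Z(B) = 242/3 - B/3 (Z(B) = (242 - B)/3 = 242/3 - B/3)
d = √81015/3 (d = √((242/3 - ⅓*(-174)) + 8863) = √((242/3 + 58) + 8863) = √(416/3 + 8863) = √(27005/3) = √81015/3 ≈ 94.877)
(-486709 + d)/(-425269 + 258092) = (-486709 + √81015/3)/(-425269 + 258092) = (-486709 + √81015/3)/(-167177) = (-486709 + √81015/3)*(-1/167177) = 486709/167177 - √81015/501531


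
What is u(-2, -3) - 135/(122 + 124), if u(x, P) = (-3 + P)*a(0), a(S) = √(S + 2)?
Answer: -45/82 - 6*√2 ≈ -9.0341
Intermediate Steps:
a(S) = √(2 + S)
u(x, P) = √2*(-3 + P) (u(x, P) = (-3 + P)*√(2 + 0) = (-3 + P)*√2 = √2*(-3 + P))
u(-2, -3) - 135/(122 + 124) = √2*(-3 - 3) - 135/(122 + 124) = √2*(-6) - 135/246 = -6*√2 - 135*1/246 = -6*√2 - 45/82 = -45/82 - 6*√2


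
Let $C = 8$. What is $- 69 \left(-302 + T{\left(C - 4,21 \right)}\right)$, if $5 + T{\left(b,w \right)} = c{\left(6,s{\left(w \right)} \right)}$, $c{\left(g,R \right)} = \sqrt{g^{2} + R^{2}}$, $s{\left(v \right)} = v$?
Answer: $21183 - 207 \sqrt{53} \approx 19676.0$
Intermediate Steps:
$c{\left(g,R \right)} = \sqrt{R^{2} + g^{2}}$
$T{\left(b,w \right)} = -5 + \sqrt{36 + w^{2}}$ ($T{\left(b,w \right)} = -5 + \sqrt{w^{2} + 6^{2}} = -5 + \sqrt{w^{2} + 36} = -5 + \sqrt{36 + w^{2}}$)
$- 69 \left(-302 + T{\left(C - 4,21 \right)}\right) = - 69 \left(-302 - \left(5 - \sqrt{36 + 21^{2}}\right)\right) = - 69 \left(-302 - \left(5 - \sqrt{36 + 441}\right)\right) = - 69 \left(-302 - \left(5 - \sqrt{477}\right)\right) = - 69 \left(-302 - \left(5 - 3 \sqrt{53}\right)\right) = - 69 \left(-307 + 3 \sqrt{53}\right) = 21183 - 207 \sqrt{53}$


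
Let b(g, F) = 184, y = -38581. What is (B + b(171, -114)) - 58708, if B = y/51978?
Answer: -3041999053/51978 ≈ -58525.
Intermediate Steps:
B = -38581/51978 ≈ -0.74226
(B + b(171, -114)) - 58708 = (-38581/51978 + 184) - 58708 = 9525371/51978 - 58708 = -3041999053/51978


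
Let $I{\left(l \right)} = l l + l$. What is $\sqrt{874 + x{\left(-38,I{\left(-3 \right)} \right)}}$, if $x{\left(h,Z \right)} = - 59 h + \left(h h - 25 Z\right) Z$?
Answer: $8 \sqrt{170} \approx 104.31$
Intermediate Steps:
$I{\left(l \right)} = l + l^{2}$ ($I{\left(l \right)} = l^{2} + l = l + l^{2}$)
$x{\left(h,Z \right)} = - 59 h + Z \left(h^{2} - 25 Z\right)$ ($x{\left(h,Z \right)} = - 59 h + \left(h^{2} - 25 Z\right) Z = - 59 h + Z \left(h^{2} - 25 Z\right)$)
$\sqrt{874 + x{\left(-38,I{\left(-3 \right)} \right)}} = \sqrt{874 - \left(-2242 + 25 \cdot 9 \left(1 - 3\right)^{2} - - 3 \left(1 - 3\right) \left(-38\right)^{2}\right)} = \sqrt{874 + \left(2242 - 25 \left(\left(-3\right) \left(-2\right)\right)^{2} + \left(-3\right) \left(-2\right) 1444\right)} = \sqrt{874 + \left(2242 - 25 \cdot 6^{2} + 6 \cdot 1444\right)} = \sqrt{874 + \left(2242 - 900 + 8664\right)} = \sqrt{874 + 10006} = \sqrt{10880} = 8 \sqrt{170}$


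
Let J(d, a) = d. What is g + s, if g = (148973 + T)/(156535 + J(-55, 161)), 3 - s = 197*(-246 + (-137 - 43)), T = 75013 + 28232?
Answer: 6566418109/78240 ≈ 83927.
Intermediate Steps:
T = 103245
s = 83925 (s = 3 - 197*(-246 + (-137 - 43)) = 3 - 197*(-246 - 180) = 3 - 197*(-426) = 3 - 1*(-83922) = 3 + 83922 = 83925)
g = 126109/78240 (g = (148973 + 103245)/(156535 - 55) = 252218/156480 = 252218*(1/156480) = 126109/78240 ≈ 1.6118)
g + s = 126109/78240 + 83925 = 6566418109/78240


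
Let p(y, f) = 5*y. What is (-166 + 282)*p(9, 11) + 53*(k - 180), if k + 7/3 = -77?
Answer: -25574/3 ≈ -8524.7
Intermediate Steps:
k = -238/3 (k = -7/3 - 77 = -238/3 ≈ -79.333)
(-166 + 282)*p(9, 11) + 53*(k - 180) = (-166 + 282)*(5*9) + 53*(-238/3 - 180) = 116*45 + 53*(-778/3) = 5220 - 41234/3 = -25574/3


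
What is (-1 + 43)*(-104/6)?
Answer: -728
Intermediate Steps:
(-1 + 43)*(-104/6) = 42*(-104*⅙) = 42*(-52/3) = -728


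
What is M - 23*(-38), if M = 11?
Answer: 885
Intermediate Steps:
M - 23*(-38) = 11 - 23*(-38) = 11 + 874 = 885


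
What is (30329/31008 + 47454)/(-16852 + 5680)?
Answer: -1471483961/346421376 ≈ -4.2477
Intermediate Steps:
(30329/31008 + 47454)/(-16852 + 5680) = (30329*(1/31008) + 47454)/(-11172) = (30329/31008 + 47454)*(-1/11172) = (1471483961/31008)*(-1/11172) = -1471483961/346421376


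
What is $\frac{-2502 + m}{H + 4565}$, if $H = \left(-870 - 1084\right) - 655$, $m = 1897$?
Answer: $- \frac{605}{1956} \approx -0.3093$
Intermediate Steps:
$H = -2609$ ($H = -1954 - 655 = -2609$)
$\frac{-2502 + m}{H + 4565} = \frac{-2502 + 1897}{-2609 + 4565} = - \frac{605}{1956}$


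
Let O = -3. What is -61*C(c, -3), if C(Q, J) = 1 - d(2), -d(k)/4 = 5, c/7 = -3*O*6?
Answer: -1281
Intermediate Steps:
c = 378 (c = 7*(-3*(-3)*6) = 7*(9*6) = 7*54 = 378)
d(k) = -20 (d(k) = -4*5 = -20)
C(Q, J) = 21 (C(Q, J) = 1 - 1*(-20) = 1 + 20 = 21)
-61*C(c, -3) = -61*21 = -1281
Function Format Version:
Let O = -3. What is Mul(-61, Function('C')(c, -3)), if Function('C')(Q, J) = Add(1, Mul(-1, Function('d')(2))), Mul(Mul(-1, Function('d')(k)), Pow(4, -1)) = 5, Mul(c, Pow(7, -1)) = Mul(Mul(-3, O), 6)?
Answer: -1281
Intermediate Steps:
c = 378 (c = Mul(7, Mul(Mul(-3, -3), 6)) = Mul(7, Mul(9, 6)) = Mul(7, 54) = 378)
Function('d')(k) = -20 (Function('d')(k) = Mul(-4, 5) = -20)
Function('C')(Q, J) = 21 (Function('C')(Q, J) = Add(1, Mul(-1, -20)) = Add(1, 20) = 21)
Mul(-61, Function('C')(c, -3)) = Mul(-61, 21) = -1281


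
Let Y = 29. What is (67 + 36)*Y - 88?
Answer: 2899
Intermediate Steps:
(67 + 36)*Y - 88 = (67 + 36)*29 - 88 = 103*29 - 88 = 2987 - 88 = 2899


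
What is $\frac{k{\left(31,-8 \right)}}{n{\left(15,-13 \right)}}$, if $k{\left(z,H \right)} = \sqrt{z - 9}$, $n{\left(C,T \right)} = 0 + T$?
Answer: $- \frac{\sqrt{22}}{13} \approx -0.3608$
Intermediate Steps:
$n{\left(C,T \right)} = T$
$k{\left(z,H \right)} = \sqrt{-9 + z}$
$\frac{k{\left(31,-8 \right)}}{n{\left(15,-13 \right)}} = \frac{\sqrt{-9 + 31}}{-13} = \sqrt{22} \left(- \frac{1}{13}\right) = - \frac{\sqrt{22}}{13}$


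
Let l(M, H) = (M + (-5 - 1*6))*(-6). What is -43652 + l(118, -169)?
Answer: -44294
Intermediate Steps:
l(M, H) = 66 - 6*M (l(M, H) = (M + (-5 - 6))*(-6) = (M - 11)*(-6) = (-11 + M)*(-6) = 66 - 6*M)
-43652 + l(118, -169) = -43652 + (66 - 6*118) = -43652 + (66 - 708) = -43652 - 642 = -44294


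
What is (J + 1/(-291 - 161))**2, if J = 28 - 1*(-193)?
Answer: 9978211881/204304 ≈ 48840.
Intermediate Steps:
J = 221 (J = 28 + 193 = 221)
(J + 1/(-291 - 161))**2 = (221 + 1/(-291 - 161))**2 = (221 + 1/(-452))**2 = (221 - 1/452)**2 = (99891/452)**2 = 9978211881/204304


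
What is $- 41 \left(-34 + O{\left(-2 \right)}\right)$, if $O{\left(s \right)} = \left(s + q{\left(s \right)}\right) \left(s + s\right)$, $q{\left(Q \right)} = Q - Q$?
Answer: $1066$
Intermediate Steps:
$q{\left(Q \right)} = 0$
$O{\left(s \right)} = 2 s^{2}$ ($O{\left(s \right)} = \left(s + 0\right) \left(s + s\right) = s 2 s = 2 s^{2}$)
$- 41 \left(-34 + O{\left(-2 \right)}\right) = - 41 \left(-34 + 2 \left(-2\right)^{2}\right) = - 41 \left(-34 + 2 \cdot 4\right) = - 41 \left(-34 + 8\right) = \left(-41\right) \left(-26\right) = 1066$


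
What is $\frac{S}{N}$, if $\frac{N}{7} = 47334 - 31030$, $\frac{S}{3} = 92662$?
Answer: $\frac{138993}{57064} \approx 2.4357$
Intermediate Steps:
$S = 277986$ ($S = 3 \cdot 92662 = 277986$)
$N = 114128$ ($N = 7 \left(47334 - 31030\right) = 7 \cdot 16304 = 114128$)
$\frac{S}{N} = \frac{277986}{114128} = 277986 \cdot \frac{1}{114128} = \frac{138993}{57064}$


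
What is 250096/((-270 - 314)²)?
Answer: 15631/21316 ≈ 0.73330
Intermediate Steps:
250096/((-270 - 314)²) = 250096/((-584)²) = 250096/341056 = 250096*(1/341056) = 15631/21316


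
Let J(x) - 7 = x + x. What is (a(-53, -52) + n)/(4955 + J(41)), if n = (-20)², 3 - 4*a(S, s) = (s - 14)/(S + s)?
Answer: 56083/706160 ≈ 0.079420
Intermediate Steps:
J(x) = 7 + 2*x (J(x) = 7 + (x + x) = 7 + 2*x)
a(S, s) = ¾ - (-14 + s)/(4*(S + s)) (a(S, s) = ¾ - (s - 14)/(4*(S + s)) = ¾ - (-14 + s)/(4*(S + s)))
n = 400
(a(-53, -52) + n)/(4955 + J(41)) = ((14 + 2*(-52) + 3*(-53))/(4*(-53 - 52)) + 400)/(4955 + (7 + 2*41)) = ((¼)*(14 - 104 - 159)/(-105) + 400)/(4955 + (7 + 82)) = ((¼)*(-1/105)*(-249) + 400)/(4955 + 89) = (83/140 + 400)/5044 = (56083/140)*(1/5044) = 56083/706160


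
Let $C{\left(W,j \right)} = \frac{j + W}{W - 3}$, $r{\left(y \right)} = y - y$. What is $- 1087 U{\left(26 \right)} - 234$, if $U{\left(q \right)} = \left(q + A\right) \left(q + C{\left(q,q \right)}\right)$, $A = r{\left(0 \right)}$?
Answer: $- \frac{18375682}{23} \approx -7.9894 \cdot 10^{5}$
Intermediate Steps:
$r{\left(y \right)} = 0$
$C{\left(W,j \right)} = \frac{W + j}{-3 + W}$
$A = 0$
$U{\left(q \right)} = q \left(q + \frac{2 q}{-3 + q}\right)$ ($U{\left(q \right)} = \left(q + 0\right) \left(q + \frac{q + q}{-3 + q}\right) = q \left(q + \frac{2 q}{-3 + q}\right)$)
$- 1087 U{\left(26 \right)} - 234 = - 1087 \frac{26^{2} \left(-1 + 26\right)}{-3 + 26} - 234 = - 1087 \cdot 676 \cdot \frac{1}{23} \cdot 25 - 234 = \left(-1087\right) \frac{16900}{23} - 234 = - \frac{18370300}{23} - 234 = - \frac{18375682}{23}$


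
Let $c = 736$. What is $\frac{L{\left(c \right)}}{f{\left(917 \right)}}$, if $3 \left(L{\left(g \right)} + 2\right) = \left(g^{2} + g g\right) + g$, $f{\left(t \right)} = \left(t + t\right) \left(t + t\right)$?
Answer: $\frac{180687}{1681778} \approx 0.10744$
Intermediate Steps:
$f{\left(t \right)} = 4 t^{2}$ ($f{\left(t \right)} = 2 t 2 t = 4 t^{2}$)
$L{\left(g \right)} = -2 + \frac{g}{3} + \frac{2 g^{2}}{3}$ ($L{\left(g \right)} = -2 + \frac{\left(g^{2} + g g\right) + g}{3} = -2 + \frac{\left(g^{2} + g^{2}\right) + g}{3} = -2 + \frac{2 g^{2} + g}{3} = -2 + \frac{g + 2 g^{2}}{3} = -2 + \left(\frac{g}{3} + \frac{2 g^{2}}{3}\right) = -2 + \frac{g}{3} + \frac{2 g^{2}}{3}$)
$\frac{L{\left(c \right)}}{f{\left(917 \right)}} = \frac{-2 + \frac{1}{3} \cdot 736 + \frac{2 \cdot 736^{2}}{3}}{4 \cdot 917^{2}} = \frac{-2 + \frac{736}{3} + \frac{2}{3} \cdot 541696}{4 \cdot 840889} = \frac{-2 + \frac{736}{3} + \frac{1083392}{3}}{3363556} = 361374 \cdot \frac{1}{3363556} = \frac{180687}{1681778}$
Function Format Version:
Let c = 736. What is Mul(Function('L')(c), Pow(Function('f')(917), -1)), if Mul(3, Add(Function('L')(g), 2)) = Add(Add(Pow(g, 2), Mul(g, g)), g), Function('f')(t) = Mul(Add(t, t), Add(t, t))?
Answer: Rational(180687, 1681778) ≈ 0.10744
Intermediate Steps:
Function('f')(t) = Mul(4, Pow(t, 2)) (Function('f')(t) = Mul(Mul(2, t), Mul(2, t)) = Mul(4, Pow(t, 2)))
Function('L')(g) = Add(-2, Mul(Rational(1, 3), g), Mul(Rational(2, 3), Pow(g, 2))) (Function('L')(g) = Add(-2, Mul(Rational(1, 3), Add(Add(Pow(g, 2), Mul(g, g)), g))) = Add(-2, Mul(Rational(1, 3), Add(Add(Pow(g, 2), Pow(g, 2)), g))) = Add(-2, Mul(Rational(1, 3), Add(Mul(2, Pow(g, 2)), g))) = Add(-2, Mul(Rational(1, 3), Add(g, Mul(2, Pow(g, 2))))) = Add(-2, Add(Mul(Rational(1, 3), g), Mul(Rational(2, 3), Pow(g, 2)))) = Add(-2, Mul(Rational(1, 3), g), Mul(Rational(2, 3), Pow(g, 2))))
Mul(Function('L')(c), Pow(Function('f')(917), -1)) = Mul(Add(-2, Mul(Rational(1, 3), 736), Mul(Rational(2, 3), Pow(736, 2))), Pow(Mul(4, Pow(917, 2)), -1)) = Mul(Add(-2, Rational(736, 3), Mul(Rational(2, 3), 541696)), Pow(Mul(4, 840889), -1)) = Mul(Add(-2, Rational(736, 3), Rational(1083392, 3)), Pow(3363556, -1)) = Mul(361374, Rational(1, 3363556)) = Rational(180687, 1681778)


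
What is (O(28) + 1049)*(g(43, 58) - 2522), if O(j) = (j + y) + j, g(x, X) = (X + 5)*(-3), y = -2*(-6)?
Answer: -3028187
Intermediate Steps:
y = 12
g(x, X) = -15 - 3*X (g(x, X) = (5 + X)*(-3) = -15 - 3*X)
O(j) = 12 + 2*j (O(j) = (j + 12) + j = (12 + j) + j = 12 + 2*j)
(O(28) + 1049)*(g(43, 58) - 2522) = ((12 + 2*28) + 1049)*((-15 - 3*58) - 2522) = ((12 + 56) + 1049)*((-15 - 174) - 2522) = (68 + 1049)*(-189 - 2522) = 1117*(-2711) = -3028187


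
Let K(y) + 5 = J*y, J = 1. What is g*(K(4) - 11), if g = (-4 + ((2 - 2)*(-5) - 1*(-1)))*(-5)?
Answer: -180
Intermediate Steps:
K(y) = -5 + y (K(y) = -5 + 1*y = -5 + y)
g = 15 (g = (-4 + (0*(-5) + 1))*(-5) = (-4 + (0 + 1))*(-5) = (-4 + 1)*(-5) = -3*(-5) = 15)
g*(K(4) - 11) = 15*((-5 + 4) - 11) = 15*(-1 - 11) = 15*(-12) = -180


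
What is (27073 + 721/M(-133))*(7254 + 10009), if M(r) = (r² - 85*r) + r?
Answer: 1926932001566/4123 ≈ 4.6736e+8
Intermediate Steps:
M(r) = r² - 84*r
(27073 + 721/M(-133))*(7254 + 10009) = (27073 + 721/((-133*(-84 - 133))))*(7254 + 10009) = (27073 + 721/((-133*(-217))))*17263 = (27073 + 721/28861)*17263 = (27073 + 721*(1/28861))*17263 = (27073 + 103/4123)*17263 = (111622082/4123)*17263 = 1926932001566/4123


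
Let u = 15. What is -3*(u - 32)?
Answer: 51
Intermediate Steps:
-3*(u - 32) = -3*(15 - 32) = -3*(-17) = 51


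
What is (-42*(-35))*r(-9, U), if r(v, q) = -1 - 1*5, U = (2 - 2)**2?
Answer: -8820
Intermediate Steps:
U = 0 (U = 0**2 = 0)
r(v, q) = -6 (r(v, q) = -1 - 5 = -6)
(-42*(-35))*r(-9, U) = -42*(-35)*(-6) = 1470*(-6) = -8820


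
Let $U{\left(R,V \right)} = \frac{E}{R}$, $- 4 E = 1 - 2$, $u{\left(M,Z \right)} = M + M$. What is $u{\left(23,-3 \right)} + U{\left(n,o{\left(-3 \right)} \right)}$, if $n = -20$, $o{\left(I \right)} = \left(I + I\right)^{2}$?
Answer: $\frac{3679}{80} \approx 45.987$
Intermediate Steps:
$u{\left(M,Z \right)} = 2 M$
$o{\left(I \right)} = 4 I^{2}$ ($o{\left(I \right)} = \left(2 I\right)^{2} = 4 I^{2}$)
$E = \frac{1}{4}$ ($E = - \frac{1 - 2}{4} = \left(- \frac{1}{4}\right) \left(-1\right) = \frac{1}{4} \approx 0.25$)
$U{\left(R,V \right)} = \frac{1}{4 R}$
$u{\left(23,-3 \right)} + U{\left(n,o{\left(-3 \right)} \right)} = 2 \cdot 23 + \frac{1}{4 \left(-20\right)} = 46 + \frac{1}{4} \left(- \frac{1}{20}\right) = 46 - \frac{1}{80} = \frac{3679}{80}$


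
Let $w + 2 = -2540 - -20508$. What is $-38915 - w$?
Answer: $-56881$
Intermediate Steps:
$w = 17966$ ($w = -2 - -17968 = -2 + \left(-2540 + 20508\right) = -2 + 17968 = 17966$)
$-38915 - w = -38915 - 17966 = -56881$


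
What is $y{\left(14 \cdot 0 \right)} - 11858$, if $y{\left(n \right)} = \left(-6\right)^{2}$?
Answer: $-11822$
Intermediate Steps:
$y{\left(n \right)} = 36$
$y{\left(14 \cdot 0 \right)} - 11858 = 36 - 11858 = -11822$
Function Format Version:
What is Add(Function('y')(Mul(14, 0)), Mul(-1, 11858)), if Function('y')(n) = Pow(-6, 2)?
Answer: -11822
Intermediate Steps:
Function('y')(n) = 36
Add(Function('y')(Mul(14, 0)), Mul(-1, 11858)) = Add(36, Mul(-1, 11858)) = Add(36, -11858) = -11822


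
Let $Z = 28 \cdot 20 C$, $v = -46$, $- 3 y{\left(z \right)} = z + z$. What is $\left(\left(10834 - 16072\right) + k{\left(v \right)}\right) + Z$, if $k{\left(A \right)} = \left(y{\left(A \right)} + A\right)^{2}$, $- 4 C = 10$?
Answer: $- \frac{57626}{9} \approx -6402.9$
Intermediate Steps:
$C = - \frac{5}{2}$ ($C = \left(- \frac{1}{4}\right) 10 = - \frac{5}{2} \approx -2.5$)
$y{\left(z \right)} = - \frac{2 z}{3}$ ($y{\left(z \right)} = - \frac{z + z}{3} = - \frac{2 z}{3}$)
$k{\left(A \right)} = \frac{A^{2}}{9}$ ($k{\left(A \right)} = \left(- \frac{2 A}{3} + A\right)^{2} = \left(\frac{A}{3}\right)^{2} = \frac{A^{2}}{9}$)
$Z = -1400$ ($Z = 28 \cdot 20 \left(- \frac{5}{2}\right) = 560 \left(- \frac{5}{2}\right) = -1400$)
$\left(\left(10834 - 16072\right) + k{\left(v \right)}\right) + Z = \left(\left(10834 - 16072\right) + \frac{\left(-46\right)^{2}}{9}\right) - 1400 = \left(\left(10834 - 16072\right) + \frac{1}{9} \cdot 2116\right) - 1400 = \left(-5238 + \frac{2116}{9}\right) - 1400 = - \frac{45026}{9} - 1400 = - \frac{57626}{9}$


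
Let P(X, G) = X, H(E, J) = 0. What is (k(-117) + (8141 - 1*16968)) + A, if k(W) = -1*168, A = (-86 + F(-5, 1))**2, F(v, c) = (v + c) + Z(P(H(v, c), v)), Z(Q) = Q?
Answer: -895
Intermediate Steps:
F(v, c) = c + v (F(v, c) = (v + c) + 0 = (c + v) + 0 = c + v)
A = 8100 (A = (-86 + (1 - 5))**2 = (-86 - 4)**2 = (-90)**2 = 8100)
k(W) = -168
(k(-117) + (8141 - 1*16968)) + A = (-168 + (8141 - 1*16968)) + 8100 = (-168 + (8141 - 16968)) + 8100 = (-168 - 8827) + 8100 = -8995 + 8100 = -895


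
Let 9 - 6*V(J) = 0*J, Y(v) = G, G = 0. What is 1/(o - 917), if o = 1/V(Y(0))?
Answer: -3/2749 ≈ -0.0010913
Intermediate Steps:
Y(v) = 0
V(J) = 3/2 (V(J) = 3/2 - 0*J = 3/2 - ⅙*0 = 3/2 + 0 = 3/2)
o = ⅔ (o = 1/(3/2) = ⅔ ≈ 0.66667)
1/(o - 917) = 1/(⅔ - 917) = 1/(-2749/3) = -3/2749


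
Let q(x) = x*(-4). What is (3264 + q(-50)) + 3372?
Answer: 6836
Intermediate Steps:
q(x) = -4*x
(3264 + q(-50)) + 3372 = (3264 - 4*(-50)) + 3372 = (3264 + 200) + 3372 = 3464 + 3372 = 6836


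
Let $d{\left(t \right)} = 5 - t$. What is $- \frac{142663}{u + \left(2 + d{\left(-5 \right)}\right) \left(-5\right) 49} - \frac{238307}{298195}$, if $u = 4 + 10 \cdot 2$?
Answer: $\frac{41846490073}{869536620} \approx 48.125$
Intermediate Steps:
$u = 24$ ($u = 4 + 20 = 24$)
$- \frac{142663}{u + \left(2 + d{\left(-5 \right)}\right) \left(-5\right) 49} - \frac{238307}{298195} = - \frac{142663}{24 + \left(2 + \left(5 - -5\right)\right) \left(-5\right) 49} - \frac{238307}{298195} = - \frac{142663}{24 + \left(2 + \left(5 + 5\right)\right) \left(-5\right) 49} - \frac{238307}{298195} = - \frac{142663}{24 + \left(2 + 10\right) \left(-5\right) 49} - \frac{238307}{298195} = - \frac{142663}{24 + 12 \left(-5\right) 49} - \frac{238307}{298195} = - \frac{142663}{24 - 2940} - \frac{238307}{298195} = - \frac{142663}{-2916} - \frac{238307}{298195} = \left(-142663\right) \left(- \frac{1}{2916}\right) - \frac{238307}{298195} = \frac{142663}{2916} - \frac{238307}{298195} = \frac{41846490073}{869536620}$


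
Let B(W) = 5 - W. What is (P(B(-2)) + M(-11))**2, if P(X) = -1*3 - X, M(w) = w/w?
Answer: 81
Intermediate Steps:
M(w) = 1
P(X) = -3 - X
(P(B(-2)) + M(-11))**2 = ((-3 - (5 - 1*(-2))) + 1)**2 = ((-3 - (5 + 2)) + 1)**2 = ((-3 - 1*7) + 1)**2 = ((-3 - 7) + 1)**2 = (-10 + 1)**2 = (-9)**2 = 81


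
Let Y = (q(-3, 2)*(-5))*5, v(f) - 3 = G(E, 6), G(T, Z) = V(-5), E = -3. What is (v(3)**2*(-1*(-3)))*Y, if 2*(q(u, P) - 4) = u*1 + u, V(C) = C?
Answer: -300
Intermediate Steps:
G(T, Z) = -5
v(f) = -2 (v(f) = 3 - 5 = -2)
q(u, P) = 4 + u (q(u, P) = 4 + (u*1 + u)/2 = 4 + (u + u)/2 = 4 + (2*u)/2 = 4 + u)
Y = -25 (Y = ((4 - 3)*(-5))*5 = (1*(-5))*5 = -5*5 = -25)
(v(3)**2*(-1*(-3)))*Y = ((-2)**2*(-1*(-3)))*(-25) = (4*3)*(-25) = 12*(-25) = -300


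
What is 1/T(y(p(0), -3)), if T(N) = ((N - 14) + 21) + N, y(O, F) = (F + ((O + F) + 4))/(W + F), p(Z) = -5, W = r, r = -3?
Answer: 3/28 ≈ 0.10714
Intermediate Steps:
W = -3
y(O, F) = (4 + O + 2*F)/(-3 + F) (y(O, F) = (F + ((O + F) + 4))/(-3 + F) = (F + ((F + O) + 4))/(-3 + F) = (F + (4 + F + O))/(-3 + F) = (4 + O + 2*F)/(-3 + F))
T(N) = 7 + 2*N (T(N) = ((-14 + N) + 21) + N = (7 + N) + N = 7 + 2*N)
1/T(y(p(0), -3)) = 1/(7 + 2*((4 - 5 + 2*(-3))/(-3 - 3))) = 1/(7 + 2*((4 - 5 - 6)/(-6))) = 1/(7 + 2*(-⅙*(-7))) = 1/(7 + 2*(7/6)) = 1/(7 + 7/3) = 1/(28/3) = 3/28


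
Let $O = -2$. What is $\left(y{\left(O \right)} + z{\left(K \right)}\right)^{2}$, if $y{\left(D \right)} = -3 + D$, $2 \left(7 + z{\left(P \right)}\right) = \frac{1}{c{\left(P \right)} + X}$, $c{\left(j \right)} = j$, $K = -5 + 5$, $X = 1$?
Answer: $\frac{529}{4} \approx 132.25$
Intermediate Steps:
$K = 0$
$z{\left(P \right)} = -7 + \frac{1}{2 \left(1 + P\right)}$ ($z{\left(P \right)} = -7 + \frac{1}{2 \left(P + 1\right)} = -7 + \frac{1}{2 \left(1 + P\right)}$)
$\left(y{\left(O \right)} + z{\left(K \right)}\right)^{2} = \left(\left(-3 - 2\right) + \frac{-13 - 0}{2 \left(1 + 0\right)}\right)^{2} = \left(-5 + \frac{-13 + 0}{2 \cdot 1}\right)^{2} = \left(-5 + \frac{1}{2} \cdot 1 \left(-13\right)\right)^{2} = \left(-5 - \frac{13}{2}\right)^{2} = \left(- \frac{23}{2}\right)^{2} = \frac{529}{4}$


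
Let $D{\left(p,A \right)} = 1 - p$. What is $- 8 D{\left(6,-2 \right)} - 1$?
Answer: $39$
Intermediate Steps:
$- 8 D{\left(6,-2 \right)} - 1 = - 8 \left(1 - 6\right) - 1 = \left(-8\right) \left(-5\right) - 1 = 40 - 1 = 39$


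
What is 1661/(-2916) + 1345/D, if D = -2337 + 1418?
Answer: -5448479/2679804 ≈ -2.0332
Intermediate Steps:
D = -919
1661/(-2916) + 1345/D = 1661/(-2916) + 1345/(-919) = 1661*(-1/2916) + 1345*(-1/919) = -1661/2916 - 1345/919 = -5448479/2679804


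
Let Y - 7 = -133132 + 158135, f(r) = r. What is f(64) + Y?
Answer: 25074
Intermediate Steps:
Y = 25010 (Y = 7 + (-133132 + 158135) = 7 + 25003 = 25010)
f(64) + Y = 64 + 25010 = 25074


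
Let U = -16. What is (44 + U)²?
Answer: 784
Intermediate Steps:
(44 + U)² = (44 - 16)² = 28² = 784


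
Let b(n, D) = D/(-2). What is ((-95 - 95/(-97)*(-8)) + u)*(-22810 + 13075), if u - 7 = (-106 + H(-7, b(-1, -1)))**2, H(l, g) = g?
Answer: -41678971455/388 ≈ -1.0742e+8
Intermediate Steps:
b(n, D) = -D/2 (b(n, D) = D*(-1/2) = -D/2)
u = 44549/4 (u = 7 + (-106 - 1/2*(-1))**2 = 7 + (-106 + 1/2)**2 = 7 + (-211/2)**2 = 7 + 44521/4 = 44549/4 ≈ 11137.)
((-95 - 95/(-97)*(-8)) + u)*(-22810 + 13075) = ((-95 - 95/(-97)*(-8)) + 44549/4)*(-22810 + 13075) = ((-95 - 95*(-1/97)*(-8)) + 44549/4)*(-9735) = ((-95 + (95/97)*(-8)) + 44549/4)*(-9735) = ((-95 - 760/97) + 44549/4)*(-9735) = (-9975/97 + 44549/4)*(-9735) = (4281353/388)*(-9735) = -41678971455/388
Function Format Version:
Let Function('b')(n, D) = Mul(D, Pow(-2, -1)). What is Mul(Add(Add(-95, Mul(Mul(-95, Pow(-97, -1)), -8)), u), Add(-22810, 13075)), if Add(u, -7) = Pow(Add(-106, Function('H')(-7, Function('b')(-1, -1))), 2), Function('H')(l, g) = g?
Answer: Rational(-41678971455, 388) ≈ -1.0742e+8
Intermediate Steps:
Function('b')(n, D) = Mul(Rational(-1, 2), D) (Function('b')(n, D) = Mul(D, Rational(-1, 2)) = Mul(Rational(-1, 2), D))
u = Rational(44549, 4) (u = Add(7, Pow(Add(-106, Mul(Rational(-1, 2), -1)), 2)) = Add(7, Pow(Add(-106, Rational(1, 2)), 2)) = Add(7, Pow(Rational(-211, 2), 2)) = Add(7, Rational(44521, 4)) = Rational(44549, 4) ≈ 11137.)
Mul(Add(Add(-95, Mul(Mul(-95, Pow(-97, -1)), -8)), u), Add(-22810, 13075)) = Mul(Add(Add(-95, Mul(Mul(-95, Pow(-97, -1)), -8)), Rational(44549, 4)), Add(-22810, 13075)) = Mul(Add(Add(-95, Mul(Mul(-95, Rational(-1, 97)), -8)), Rational(44549, 4)), -9735) = Mul(Add(Add(-95, Mul(Rational(95, 97), -8)), Rational(44549, 4)), -9735) = Mul(Add(Add(-95, Rational(-760, 97)), Rational(44549, 4)), -9735) = Mul(Add(Rational(-9975, 97), Rational(44549, 4)), -9735) = Mul(Rational(4281353, 388), -9735) = Rational(-41678971455, 388)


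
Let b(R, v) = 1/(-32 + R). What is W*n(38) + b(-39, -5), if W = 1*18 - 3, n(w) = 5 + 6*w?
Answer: 248144/71 ≈ 3495.0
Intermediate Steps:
W = 15 (W = 18 - 3 = 15)
W*n(38) + b(-39, -5) = 15*(5 + 6*38) + 1/(-32 - 39) = 15*(5 + 228) + 1/(-71) = 15*233 - 1/71 = 3495 - 1/71 = 248144/71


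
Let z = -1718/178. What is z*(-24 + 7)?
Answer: 14603/89 ≈ 164.08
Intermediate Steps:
z = -859/89 (z = -1718*1/178 = -859/89 ≈ -9.6517)
z*(-24 + 7) = -859*(-24 + 7)/89 = -859/89*(-17) = 14603/89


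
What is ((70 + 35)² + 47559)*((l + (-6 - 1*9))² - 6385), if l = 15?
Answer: -374058840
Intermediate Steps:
((70 + 35)² + 47559)*((l + (-6 - 1*9))² - 6385) = ((70 + 35)² + 47559)*((15 + (-6 - 1*9))² - 6385) = (105² + 47559)*((15 + (-6 - 9))² - 6385) = (11025 + 47559)*((15 - 15)² - 6385) = 58584*(0² - 6385) = 58584*(0 - 6385) = 58584*(-6385) = -374058840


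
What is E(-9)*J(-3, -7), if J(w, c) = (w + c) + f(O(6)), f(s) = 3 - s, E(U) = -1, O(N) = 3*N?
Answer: 25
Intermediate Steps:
J(w, c) = -15 + c + w (J(w, c) = (w + c) + (3 - 3*6) = (c + w) + (3 - 1*18) = (c + w) + (3 - 18) = (c + w) - 15 = -15 + c + w)
E(-9)*J(-3, -7) = -(-15 - 7 - 3) = -1*(-25) = 25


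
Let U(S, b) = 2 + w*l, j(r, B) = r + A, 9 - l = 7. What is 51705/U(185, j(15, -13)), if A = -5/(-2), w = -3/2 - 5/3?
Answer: -155115/13 ≈ -11932.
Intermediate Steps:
l = 2 (l = 9 - 1*7 = 9 - 7 = 2)
w = -19/6 (w = -3*½ - 5*⅓ = -3/2 - 5/3 = -19/6 ≈ -3.1667)
A = 5/2 (A = -5*(-½) = 5/2 ≈ 2.5000)
j(r, B) = 5/2 + r (j(r, B) = r + 5/2 = 5/2 + r)
U(S, b) = -13/3 (U(S, b) = 2 - 19/6*2 = 2 - 19/3 = -13/3)
51705/U(185, j(15, -13)) = 51705/(-13/3) = 51705*(-3/13) = -155115/13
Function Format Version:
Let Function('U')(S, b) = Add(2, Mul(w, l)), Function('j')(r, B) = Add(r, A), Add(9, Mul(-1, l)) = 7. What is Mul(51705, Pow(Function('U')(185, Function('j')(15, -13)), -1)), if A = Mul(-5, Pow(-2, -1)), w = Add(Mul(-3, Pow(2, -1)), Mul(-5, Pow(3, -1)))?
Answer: Rational(-155115, 13) ≈ -11932.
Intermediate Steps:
l = 2 (l = Add(9, Mul(-1, 7)) = Add(9, -7) = 2)
w = Rational(-19, 6) (w = Add(Mul(-3, Rational(1, 2)), Mul(-5, Rational(1, 3))) = Add(Rational(-3, 2), Rational(-5, 3)) = Rational(-19, 6) ≈ -3.1667)
A = Rational(5, 2) (A = Mul(-5, Rational(-1, 2)) = Rational(5, 2) ≈ 2.5000)
Function('j')(r, B) = Add(Rational(5, 2), r) (Function('j')(r, B) = Add(r, Rational(5, 2)) = Add(Rational(5, 2), r))
Function('U')(S, b) = Rational(-13, 3) (Function('U')(S, b) = Add(2, Mul(Rational(-19, 6), 2)) = Add(2, Rational(-19, 3)) = Rational(-13, 3))
Mul(51705, Pow(Function('U')(185, Function('j')(15, -13)), -1)) = Mul(51705, Pow(Rational(-13, 3), -1)) = Mul(51705, Rational(-3, 13)) = Rational(-155115, 13)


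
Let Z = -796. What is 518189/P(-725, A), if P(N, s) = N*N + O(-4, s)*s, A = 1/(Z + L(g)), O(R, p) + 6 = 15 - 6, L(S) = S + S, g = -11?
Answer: 423878602/429961247 ≈ 0.98585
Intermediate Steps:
L(S) = 2*S
O(R, p) = 3 (O(R, p) = -6 + (15 - 6) = -6 + 9 = 3)
A = -1/818 (A = 1/(-796 + 2*(-11)) = 1/(-796 - 22) = 1/(-818) = -1/818 ≈ -0.0012225)
P(N, s) = N² + 3*s (P(N, s) = N*N + 3*s = N² + 3*s)
518189/P(-725, A) = 518189/((-725)² + 3*(-1/818)) = 518189/(525625 - 3/818) = 518189/(429961247/818) = 518189*(818/429961247) = 423878602/429961247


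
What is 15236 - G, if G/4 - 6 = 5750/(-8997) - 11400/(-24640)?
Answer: 21077781911/1385538 ≈ 15213.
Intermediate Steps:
G = 32275057/1385538 (G = 24 + 4*(5750/(-8997) - 11400/(-24640)) = 24 + 4*(5750*(-1/8997) - 11400*(-1/24640)) = 24 + 4*(-5750/8997 + 285/616) = 24 + 4*(-977855/5542152) = 24 - 977855/1385538 = 32275057/1385538 ≈ 23.294)
15236 - G = 15236 - 1*32275057/1385538 = 15236 - 32275057/1385538 = 21077781911/1385538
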